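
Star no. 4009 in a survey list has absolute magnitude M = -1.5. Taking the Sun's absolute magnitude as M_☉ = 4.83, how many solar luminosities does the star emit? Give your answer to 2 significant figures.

M − M_☉ = -1.5 − 4.83 = -6.330
L/L_☉ = 10^(−0.4 (M − M_☉)) = 10^2.532 = 340.4

L/L_☉ ≈ 340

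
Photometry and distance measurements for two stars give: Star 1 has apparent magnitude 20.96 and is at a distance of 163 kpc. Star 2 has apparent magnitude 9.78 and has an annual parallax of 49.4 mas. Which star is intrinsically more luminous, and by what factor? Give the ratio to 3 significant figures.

Star 1: d = 163 kpc = 163000 pc
Star 1: M = m − 5 log₁₀ d + 5 = 20.96 − 5·5.2122 + 5 = -0.101
Star 2: p = 49.4 mas = 0.0494″ → d = 1/p = 20.24 pc
Star 2: M = m − 5 log₁₀ d + 5 = 9.78 − 5·1.3063 + 5 = 8.249
ΔM = M_1 − M_2 = -0.101 − (8.249) = -8.350; smaller M is more luminous → Star 1.
L ratio = 10^(0.4 |ΔM|) = 10^3.340 = 2187

Star 1 is more luminous, by a factor of 2190.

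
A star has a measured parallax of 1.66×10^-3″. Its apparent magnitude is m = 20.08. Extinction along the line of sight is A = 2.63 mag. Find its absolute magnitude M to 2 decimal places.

M ≈ 8.55

d = 1/p = 1/1.66×10^-3″ = 602.4 pc
5 log₁₀(d/10 pc) = 5 log₁₀(602.4) − 5 = 8.899
M = m − 5 log₁₀(d/10) − A = 20.08 − 8.899 − 2.63 = 8.551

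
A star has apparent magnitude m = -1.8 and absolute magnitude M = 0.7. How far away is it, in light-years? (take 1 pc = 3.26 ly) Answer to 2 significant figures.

μ = m − M = -2.500
m − M = 5 log₁₀ d − 5
log₁₀ d = (m − M)/5 + 1 = 0.5000
d = 10^0.5000 = 3.162 pc
= 10.31 ly

d ≈ 10 ly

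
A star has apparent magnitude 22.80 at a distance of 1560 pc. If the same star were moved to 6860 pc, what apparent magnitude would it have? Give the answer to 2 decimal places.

m ≈ 26.02

Flux ∝ 1/d², so Δm = 5 log₁₀(d₂/d₁) = 5 log₁₀(6860/1560) = 3.216
m₂ = m₁ + Δm = 22.80 + (3.216) = 26.016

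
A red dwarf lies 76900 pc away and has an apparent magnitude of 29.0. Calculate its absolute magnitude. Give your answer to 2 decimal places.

5 log₁₀(d/10 pc) = 5 log₁₀(76900) − 5 = 19.430
M = m − 5 log₁₀(d/10) = 29.0 − 19.430 = 9.570

M ≈ 9.57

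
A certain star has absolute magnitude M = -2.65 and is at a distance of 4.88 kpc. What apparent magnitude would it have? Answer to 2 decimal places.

m ≈ 10.79

d = 4.88 kpc = 4880 pc
m = M + 5 log₁₀ d − 5 = -2.65 + 5·3.6884 − 5 = 10.792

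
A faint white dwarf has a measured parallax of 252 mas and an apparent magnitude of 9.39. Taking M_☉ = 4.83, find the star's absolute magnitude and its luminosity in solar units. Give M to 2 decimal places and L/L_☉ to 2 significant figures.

d = 1/p = 1000/252 mas = 3.968 pc
M = m − 5 log₁₀ d + 5 = 9.39 − 5·0.5986 + 5 = 11.397
M − M_☉ = 11.397 − 4.83 = 6.567
L/L_☉ = 10^(−0.4 × 6.567) = 2.362×10^-3

M ≈ 11.40; L/L_☉ ≈ 2.4×10^-3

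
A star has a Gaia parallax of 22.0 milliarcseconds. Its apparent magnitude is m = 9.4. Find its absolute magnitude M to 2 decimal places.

M ≈ 6.11

p = 22.0 mas = 0.0220″ → d = 1/p = 45.45 pc
5 log₁₀(d/10 pc) = 5 log₁₀(45.45) − 5 = 3.288
M = m − 5 log₁₀(d/10) = 9.4 − 3.288 = 6.112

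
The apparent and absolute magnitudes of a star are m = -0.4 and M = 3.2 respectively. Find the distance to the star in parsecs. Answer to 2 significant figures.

d ≈ 1.9 pc

Distance modulus: m − M = -0.4 − (3.2) = -3.600
m − M = 5 log₁₀ d − 5
log₁₀ d = (m − M)/5 + 1 = 0.2800
d = 10^0.2800 = 1.905 pc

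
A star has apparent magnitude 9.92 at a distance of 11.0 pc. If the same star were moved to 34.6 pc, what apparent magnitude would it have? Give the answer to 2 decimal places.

Flux ∝ 1/d², so Δm = 5 log₁₀(d₂/d₁) = 5 log₁₀(34.6/11.0) = 2.488
m₂ = m₁ + Δm = 9.92 + (2.488) = 12.408

m ≈ 12.41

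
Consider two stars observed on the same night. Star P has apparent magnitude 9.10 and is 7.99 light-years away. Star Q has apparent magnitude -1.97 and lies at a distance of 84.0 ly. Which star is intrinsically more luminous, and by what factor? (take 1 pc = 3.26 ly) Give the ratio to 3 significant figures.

Star Q is more luminous, by a factor of 2.96×10^6.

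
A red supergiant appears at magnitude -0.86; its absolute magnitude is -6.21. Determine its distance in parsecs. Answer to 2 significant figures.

μ = m − M = 5.350
m − M = 5 log₁₀ d − 5
log₁₀ d = (m − M)/5 + 1 = 2.0700
d = 10^2.0700 = 117.5 pc

d ≈ 120 pc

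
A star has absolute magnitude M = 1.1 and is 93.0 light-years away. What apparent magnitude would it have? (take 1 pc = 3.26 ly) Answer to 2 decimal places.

m ≈ 3.38

d = 93.0 ly / 3.26 = 28.53 pc
m = M + 5 log₁₀ d − 5 = 1.1 + 5·1.4553 − 5 = 3.376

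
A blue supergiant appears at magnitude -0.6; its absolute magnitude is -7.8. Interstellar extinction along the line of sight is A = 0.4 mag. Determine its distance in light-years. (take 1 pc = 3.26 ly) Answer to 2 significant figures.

m − M = 5 log₁₀(d/10 pc) + A  ⇒  -0.6 − (-7.8) − 0.4 = 5 log₁₀(d/10)
6.800 = 5 log₁₀(d/10)
log₁₀ d = (m − M − A)/5 + 1 = 2.3600
d = 10^2.3600 = 229.1 pc
= 746.8 ly

d ≈ 750 ly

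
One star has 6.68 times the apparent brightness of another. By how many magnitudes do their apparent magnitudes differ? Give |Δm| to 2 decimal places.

|Δm| ≈ 2.06

Pogson: Δm = −2.5 log₁₀(ratio) = −2.5 log₁₀(6.68) = −2.5 × 0.8248 = -2.062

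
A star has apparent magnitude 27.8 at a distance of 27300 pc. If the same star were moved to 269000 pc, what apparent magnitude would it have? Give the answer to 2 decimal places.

Flux ∝ 1/d², so Δm = 5 log₁₀(d₂/d₁) = 5 log₁₀(269000/27300) = 4.968
m₂ = m₁ + Δm = 27.8 + (4.968) = 32.768

m ≈ 32.77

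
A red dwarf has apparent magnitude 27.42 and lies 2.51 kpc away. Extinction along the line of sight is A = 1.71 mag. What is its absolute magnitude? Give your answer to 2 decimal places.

d = 2.51 kpc = 2510 pc
5 log₁₀(d/10 pc) = 5 log₁₀(2510) − 5 = 11.998
M = m − 5 log₁₀(d/10) − A = 27.42 − 11.998 − 1.71 = 13.712

M ≈ 13.71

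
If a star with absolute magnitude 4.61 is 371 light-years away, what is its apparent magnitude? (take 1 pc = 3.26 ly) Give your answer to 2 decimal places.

d = 371 ly / 3.26 = 113.8 pc
m = M + 5 log₁₀ d − 5 = 4.61 + 5·2.0562 − 5 = 9.891

m ≈ 9.89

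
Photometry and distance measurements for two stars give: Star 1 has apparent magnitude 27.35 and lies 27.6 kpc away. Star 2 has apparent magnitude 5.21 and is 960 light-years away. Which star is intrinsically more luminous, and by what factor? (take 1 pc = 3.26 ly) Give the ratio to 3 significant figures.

Star 2 is more luminous, by a factor of 81700.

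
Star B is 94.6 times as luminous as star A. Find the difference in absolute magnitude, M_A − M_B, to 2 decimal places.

Pogson: ΔM = −2.5 log₁₀(ratio) = −2.5 log₁₀(94.6) = −2.5 × 1.9759 = -4.940
Star B is brighter so has the smaller magnitude: M_A − M_B is positive.

M_A − M_B ≈ 4.94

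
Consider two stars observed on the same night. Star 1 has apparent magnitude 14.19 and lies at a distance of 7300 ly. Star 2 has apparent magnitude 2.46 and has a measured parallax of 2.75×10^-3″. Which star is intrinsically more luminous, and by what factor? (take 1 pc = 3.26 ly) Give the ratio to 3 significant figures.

Star 1: d = 7300 ly / 3.26 = 2239 pc
Star 1: M = m − 5 log₁₀ d + 5 = 14.19 − 5·3.3501 + 5 = 2.439
Star 2: d = 1/p = 1/2.75×10^-3″ = 363.6 pc
Star 2: M = m − 5 log₁₀ d + 5 = 2.46 − 5·2.5607 + 5 = -5.343
ΔM = M_1 − M_2 = 2.439 − (-5.343) = 7.783; smaller M is more luminous → Star 2.
L ratio = 10^(0.4 |ΔM|) = 10^3.113 = 1298

Star 2 is more luminous, by a factor of 1300.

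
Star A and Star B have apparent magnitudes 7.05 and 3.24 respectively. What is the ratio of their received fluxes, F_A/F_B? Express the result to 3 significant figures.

F_A/F_B ≈ 0.0299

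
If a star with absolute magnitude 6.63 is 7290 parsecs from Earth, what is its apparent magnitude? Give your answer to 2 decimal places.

m ≈ 20.94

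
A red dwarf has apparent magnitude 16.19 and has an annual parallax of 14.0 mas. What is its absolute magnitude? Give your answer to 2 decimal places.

M ≈ 11.92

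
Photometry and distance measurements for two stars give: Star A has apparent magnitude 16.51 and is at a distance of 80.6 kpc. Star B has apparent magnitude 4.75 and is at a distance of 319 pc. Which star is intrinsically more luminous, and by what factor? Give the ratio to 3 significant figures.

Star A: d = 80.6 kpc = 80600 pc
Star A: M = m − 5 log₁₀ d + 5 = 16.51 − 5·4.9063 + 5 = -3.022
Star B: M = m − 5 log₁₀ d + 5 = 4.75 − 5·2.5038 + 5 = -2.769
ΔM = M_A − M_B = -3.022 − (-2.769) = -0.253; smaller M is more luminous → Star A.
L ratio = 10^(0.4 |ΔM|) = 10^0.101 = 1.262

Star A is more luminous, by a factor of 1.26.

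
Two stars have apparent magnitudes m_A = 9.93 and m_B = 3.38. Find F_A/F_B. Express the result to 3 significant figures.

F_A/F_B ≈ 2.40×10^-3

Magnitude difference = 6.55
Flux ratio = 10^(−0.4 Δm) = 10^(−0.4 × 6.55) = 10^-2.620 = 2.399×10^-3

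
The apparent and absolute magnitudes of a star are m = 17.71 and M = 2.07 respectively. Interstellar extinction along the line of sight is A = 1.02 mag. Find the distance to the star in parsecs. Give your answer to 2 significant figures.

m − M = 5 log₁₀(d/10 pc) + A  ⇒  17.71 − (2.07) − 1.02 = 5 log₁₀(d/10)
14.620 = 5 log₁₀(d/10)
log₁₀ d = (m − M − A)/5 + 1 = 3.9240
d = 10^3.9240 = 8395 pc

d ≈ 8400 pc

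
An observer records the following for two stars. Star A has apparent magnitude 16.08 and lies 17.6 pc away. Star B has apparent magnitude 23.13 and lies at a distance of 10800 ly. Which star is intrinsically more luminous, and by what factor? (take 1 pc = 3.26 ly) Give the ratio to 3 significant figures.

Star A: M = m − 5 log₁₀ d + 5 = 16.08 − 5·1.2455 + 5 = 14.852
Star B: d = 10800 ly / 3.26 = 3313 pc
Star B: M = m − 5 log₁₀ d + 5 = 23.13 − 5·3.5202 + 5 = 10.529
ΔM = M_A − M_B = 14.852 − (10.529) = 4.323; smaller M is more luminous → Star B.
L ratio = 10^(0.4 |ΔM|) = 10^1.729 = 53.63

Star B is more luminous, by a factor of 53.6.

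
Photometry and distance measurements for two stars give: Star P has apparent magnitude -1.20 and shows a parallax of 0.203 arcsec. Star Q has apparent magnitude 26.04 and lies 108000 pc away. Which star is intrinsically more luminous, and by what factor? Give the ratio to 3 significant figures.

Star P is more luminous, by a factor of 164.

Star P: d = 1/p = 1/0.203″ = 4.926 pc
Star P: M = m − 5 log₁₀ d + 5 = -1.20 − 5·0.6925 + 5 = 0.337
Star Q: M = m − 5 log₁₀ d + 5 = 26.04 − 5·5.0334 + 5 = 5.873
ΔM = M_P − M_Q = 0.337 − (5.873) = -5.535; smaller M is more luminous → Star P.
L ratio = 10^(0.4 |ΔM|) = 10^2.214 = 163.7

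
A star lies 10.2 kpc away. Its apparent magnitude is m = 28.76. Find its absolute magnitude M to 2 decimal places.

d = 10.2 kpc = 10200 pc
5 log₁₀(d/10 pc) = 5 log₁₀(10200) − 5 = 15.043
M = m − 5 log₁₀(d/10) = 28.76 − 15.043 = 13.717

M ≈ 13.72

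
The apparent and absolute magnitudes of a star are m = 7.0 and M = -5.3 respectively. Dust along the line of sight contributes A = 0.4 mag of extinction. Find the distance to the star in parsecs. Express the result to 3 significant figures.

d ≈ 2400 pc

m − M = 5 log₁₀(d/10 pc) + A  ⇒  7.0 − (-5.3) − 0.4 = 5 log₁₀(d/10)
11.900 = 5 log₁₀(d/10)
log₁₀ d = (m − M − A)/5 + 1 = 3.3800
d = 10^3.3800 = 2399 pc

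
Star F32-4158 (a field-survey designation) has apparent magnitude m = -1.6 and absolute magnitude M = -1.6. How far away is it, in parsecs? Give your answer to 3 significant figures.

d ≈ 10.0 pc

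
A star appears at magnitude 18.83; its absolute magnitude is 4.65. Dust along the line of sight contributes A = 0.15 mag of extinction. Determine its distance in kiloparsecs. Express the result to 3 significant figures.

m − M = 5 log₁₀(d/10 pc) + A  ⇒  18.83 − (4.65) − 0.15 = 5 log₁₀(d/10)
14.030 = 5 log₁₀(d/10)
log₁₀ d = (m − M − A)/5 + 1 = 3.8060
d = 10^3.8060 = 6397 pc
= 6.397 kpc

d ≈ 6.40 kpc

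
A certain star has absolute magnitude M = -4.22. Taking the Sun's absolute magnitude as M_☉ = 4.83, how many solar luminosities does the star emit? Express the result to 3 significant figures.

L/L_☉ ≈ 4170

M − M_☉ = -4.22 − 4.83 = -9.050
L/L_☉ = 10^(−0.4 (M − M_☉)) = 10^3.620 = 4169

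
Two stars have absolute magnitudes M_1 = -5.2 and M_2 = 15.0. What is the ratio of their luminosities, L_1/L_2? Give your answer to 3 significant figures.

L_1/L_2 ≈ 1.20×10^8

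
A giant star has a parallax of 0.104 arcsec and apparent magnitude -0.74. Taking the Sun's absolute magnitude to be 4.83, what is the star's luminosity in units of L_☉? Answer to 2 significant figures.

d = 1/p = 1/0.104″ = 9.615 pc
M = m − 5 log₁₀ d + 5 = -0.74 − 5·0.9830 + 5 = -0.655
M − M_☉ = -0.655 − 4.83 = -5.485
L/L_☉ = 10^(−0.4 × -5.485) = 156.3

L/L_☉ ≈ 160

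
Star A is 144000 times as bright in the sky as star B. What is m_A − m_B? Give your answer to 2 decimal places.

m_A − m_B ≈ -12.90

Pogson: Δm = −2.5 log₁₀(ratio) = −2.5 log₁₀(144000) = −2.5 × 5.1584 = -12.896
Star A is brighter, so it has the smaller magnitude: the difference is negative.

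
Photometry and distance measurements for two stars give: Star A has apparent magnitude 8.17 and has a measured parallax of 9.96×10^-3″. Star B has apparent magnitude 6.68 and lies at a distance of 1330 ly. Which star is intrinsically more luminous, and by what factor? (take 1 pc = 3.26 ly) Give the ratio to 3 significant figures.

Star A: d = 1/p = 1/9.96×10^-3″ = 100.4 pc
Star A: M = m − 5 log₁₀ d + 5 = 8.17 − 5·2.0017 + 5 = 3.161
Star B: d = 1330 ly / 3.26 = 408.0 pc
Star B: M = m − 5 log₁₀ d + 5 = 6.68 − 5·2.6106 + 5 = -1.373
ΔM = M_A − M_B = 3.161 − (-1.373) = 4.534; smaller M is more luminous → Star B.
L ratio = 10^(0.4 |ΔM|) = 10^1.814 = 65.13

Star B is more luminous, by a factor of 65.1.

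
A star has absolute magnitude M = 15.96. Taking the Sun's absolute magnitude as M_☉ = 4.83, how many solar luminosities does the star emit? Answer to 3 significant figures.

L/L_☉ ≈ 3.53×10^-5

M − M_☉ = 15.96 − 4.83 = 11.130
L/L_☉ = 10^(−0.4 (M − M_☉)) = 10^-4.452 = 3.532×10^-5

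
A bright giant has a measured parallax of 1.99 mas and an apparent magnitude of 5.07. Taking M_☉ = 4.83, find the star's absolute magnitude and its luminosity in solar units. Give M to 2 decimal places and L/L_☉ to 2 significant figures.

M ≈ -3.44; L/L_☉ ≈ 2000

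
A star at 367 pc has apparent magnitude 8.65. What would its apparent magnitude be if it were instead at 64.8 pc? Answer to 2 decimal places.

Flux ∝ 1/d², so Δm = 5 log₁₀(d₂/d₁) = 5 log₁₀(64.8/367) = -3.765
m₂ = m₁ + Δm = 8.65 + (-3.765) = 4.885

m ≈ 4.88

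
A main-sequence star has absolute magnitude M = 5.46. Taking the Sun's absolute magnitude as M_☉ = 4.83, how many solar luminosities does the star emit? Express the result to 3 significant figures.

L/L_☉ ≈ 0.560

M − M_☉ = 5.46 − 4.83 = 0.630
L/L_☉ = 10^(−0.4 (M − M_☉)) = 10^-0.252 = 0.5598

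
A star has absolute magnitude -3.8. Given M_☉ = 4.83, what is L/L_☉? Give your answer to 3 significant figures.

L/L_☉ ≈ 2830

M − M_☉ = -3.8 − 4.83 = -8.630
L/L_☉ = 10^(−0.4 (M − M_☉)) = 10^3.452 = 2831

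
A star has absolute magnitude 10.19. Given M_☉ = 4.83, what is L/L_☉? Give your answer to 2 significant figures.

L/L_☉ ≈ 7.2×10^-3

M − M_☉ = 10.19 − 4.83 = 5.360
L/L_☉ = 10^(−0.4 (M − M_☉)) = 10^-2.144 = 7.178×10^-3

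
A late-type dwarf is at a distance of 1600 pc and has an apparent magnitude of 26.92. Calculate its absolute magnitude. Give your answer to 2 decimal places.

5 log₁₀(d/10 pc) = 5 log₁₀(1600) − 5 = 11.021
M = m − 5 log₁₀(d/10) = 26.92 − 11.021 = 15.899

M ≈ 15.90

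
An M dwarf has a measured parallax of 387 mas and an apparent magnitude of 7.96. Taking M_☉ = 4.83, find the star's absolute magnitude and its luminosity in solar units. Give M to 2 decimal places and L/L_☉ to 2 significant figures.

d = 1/p = 1000/387 mas = 2.584 pc
M = m − 5 log₁₀ d + 5 = 7.96 − 5·0.4123 + 5 = 10.899
M − M_☉ = 10.899 − 4.83 = 6.069
L/L_☉ = 10^(−0.4 × 6.069) = 3.737×10^-3

M ≈ 10.90; L/L_☉ ≈ 3.7×10^-3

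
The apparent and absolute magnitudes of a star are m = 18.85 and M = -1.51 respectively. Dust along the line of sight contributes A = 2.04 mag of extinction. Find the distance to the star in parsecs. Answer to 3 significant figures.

m − M = 5 log₁₀(d/10 pc) + A  ⇒  18.85 − (-1.51) − 2.04 = 5 log₁₀(d/10)
18.320 = 5 log₁₀(d/10)
log₁₀ d = (m − M − A)/5 + 1 = 4.6640
d = 10^4.6640 = 46130 pc

d ≈ 46100 pc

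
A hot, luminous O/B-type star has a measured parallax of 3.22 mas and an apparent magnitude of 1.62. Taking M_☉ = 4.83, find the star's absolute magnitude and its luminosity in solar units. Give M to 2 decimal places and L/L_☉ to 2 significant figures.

M ≈ -5.84; L/L_☉ ≈ 19000

d = 1/p = 1000/3.22 mas = 310.6 pc
M = m − 5 log₁₀ d + 5 = 1.62 − 5·2.4921 + 5 = -5.841
M − M_☉ = -5.841 − 4.83 = -10.671
L/L_☉ = 10^(−0.4 × -10.671) = 18550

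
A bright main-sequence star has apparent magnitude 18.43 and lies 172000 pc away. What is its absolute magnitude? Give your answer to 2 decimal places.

5 log₁₀(d/10 pc) = 5 log₁₀(172000) − 5 = 21.178
M = m − 5 log₁₀(d/10) = 18.43 − 21.178 = -2.748

M ≈ -2.75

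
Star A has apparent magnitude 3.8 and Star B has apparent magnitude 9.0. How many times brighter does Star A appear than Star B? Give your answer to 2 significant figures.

120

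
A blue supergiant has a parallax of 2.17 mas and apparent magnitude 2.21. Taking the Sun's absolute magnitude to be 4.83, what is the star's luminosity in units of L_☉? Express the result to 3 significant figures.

L/L_☉ ≈ 23700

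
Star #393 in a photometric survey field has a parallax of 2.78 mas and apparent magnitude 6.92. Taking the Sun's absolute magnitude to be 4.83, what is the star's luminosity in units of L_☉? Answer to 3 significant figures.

d = 1/p = 1000/2.78 mas = 359.7 pc
M = m − 5 log₁₀ d + 5 = 6.92 − 5·2.5560 + 5 = -0.860
M − M_☉ = -0.860 − 4.83 = -5.690
L/L_☉ = 10^(−0.4 × -5.690) = 188.8

L/L_☉ ≈ 189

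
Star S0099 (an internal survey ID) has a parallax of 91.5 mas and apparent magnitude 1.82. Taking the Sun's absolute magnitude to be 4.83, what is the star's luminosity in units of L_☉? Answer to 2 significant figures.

L/L_☉ ≈ 19

d = 1/p = 1000/91.5 mas = 10.93 pc
M = m − 5 log₁₀ d + 5 = 1.82 − 5·1.0386 + 5 = 1.627
M − M_☉ = 1.627 − 4.83 = -3.203
L/L_☉ = 10^(−0.4 × -3.203) = 19.11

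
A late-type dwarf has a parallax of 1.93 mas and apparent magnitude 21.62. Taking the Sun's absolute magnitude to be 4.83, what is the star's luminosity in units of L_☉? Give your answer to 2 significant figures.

L/L_☉ ≈ 5.2×10^-4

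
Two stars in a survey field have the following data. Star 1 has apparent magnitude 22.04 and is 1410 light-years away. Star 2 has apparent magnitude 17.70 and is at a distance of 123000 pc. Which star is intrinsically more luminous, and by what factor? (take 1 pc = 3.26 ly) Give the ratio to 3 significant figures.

Star 2 is more luminous, by a factor of 4.40×10^6.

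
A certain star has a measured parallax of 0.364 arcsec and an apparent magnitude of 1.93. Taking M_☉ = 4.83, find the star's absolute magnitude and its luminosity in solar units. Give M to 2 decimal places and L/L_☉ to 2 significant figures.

M ≈ 4.74; L/L_☉ ≈ 1.1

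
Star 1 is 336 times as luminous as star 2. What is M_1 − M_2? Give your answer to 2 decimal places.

M_1 − M_2 ≈ -6.32

Pogson: ΔM = −2.5 log₁₀(ratio) = −2.5 log₁₀(336) = −2.5 × 2.5263 = -6.316
Star 1 is brighter, so it has the smaller magnitude: the difference is negative.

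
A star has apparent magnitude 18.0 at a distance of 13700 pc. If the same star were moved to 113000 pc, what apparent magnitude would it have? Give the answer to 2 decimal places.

m ≈ 22.58

Flux ∝ 1/d², so Δm = 5 log₁₀(d₂/d₁) = 5 log₁₀(113000/13700) = 4.582
m₂ = m₁ + Δm = 18.0 + (4.582) = 22.582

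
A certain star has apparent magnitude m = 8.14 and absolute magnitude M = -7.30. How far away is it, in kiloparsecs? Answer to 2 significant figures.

Distance modulus: m − M = 8.14 − (-7.30) = 15.440
m − M = 5 log₁₀ d − 5
log₁₀ d = (m − M)/5 + 1 = 4.0880
d = 10^4.0880 = 12250 pc
= 12.25 kpc

d ≈ 12 kpc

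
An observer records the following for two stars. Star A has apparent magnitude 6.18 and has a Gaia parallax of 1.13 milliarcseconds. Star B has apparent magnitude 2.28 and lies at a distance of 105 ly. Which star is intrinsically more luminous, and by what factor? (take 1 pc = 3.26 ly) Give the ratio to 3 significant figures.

Star A is more luminous, by a factor of 20.8.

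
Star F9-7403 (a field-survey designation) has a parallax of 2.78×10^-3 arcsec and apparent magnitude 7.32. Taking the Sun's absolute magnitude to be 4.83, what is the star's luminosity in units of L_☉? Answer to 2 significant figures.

L/L_☉ ≈ 130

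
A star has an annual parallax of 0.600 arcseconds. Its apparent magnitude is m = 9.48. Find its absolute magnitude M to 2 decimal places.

d = 1/p = 1/0.600″ = 1.667 pc
5 log₁₀(d/10 pc) = 5 log₁₀(1.667) − 5 = -3.891
M = m − 5 log₁₀(d/10) = 9.48 + 3.891 = 13.371

M ≈ 13.37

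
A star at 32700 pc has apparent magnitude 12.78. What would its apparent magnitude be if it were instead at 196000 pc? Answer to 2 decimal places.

m ≈ 16.67

Flux ∝ 1/d², so Δm = 5 log₁₀(d₂/d₁) = 5 log₁₀(196000/32700) = 3.889
m₂ = m₁ + Δm = 12.78 + (3.889) = 16.669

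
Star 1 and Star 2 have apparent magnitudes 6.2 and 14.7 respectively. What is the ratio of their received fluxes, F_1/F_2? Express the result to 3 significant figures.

F_1/F_2 ≈ 2510

Magnitude difference = -8.5
Flux ratio = 10^(−0.4 Δm) = 10^(−0.4 × -8.5) = 10^3.400 = 2512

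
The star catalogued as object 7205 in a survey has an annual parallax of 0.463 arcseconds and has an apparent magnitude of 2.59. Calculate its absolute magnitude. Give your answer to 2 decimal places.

d = 1/p = 1/0.463″ = 2.160 pc
5 log₁₀(d/10 pc) = 5 log₁₀(2.160) − 5 = -3.328
M = m − 5 log₁₀(d/10) = 2.59 + 3.328 = 5.918

M ≈ 5.92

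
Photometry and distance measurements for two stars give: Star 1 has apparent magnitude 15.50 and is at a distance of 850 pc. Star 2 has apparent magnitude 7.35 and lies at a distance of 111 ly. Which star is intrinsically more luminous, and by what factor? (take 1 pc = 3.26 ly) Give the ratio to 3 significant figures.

Star 1: M = m − 5 log₁₀ d + 5 = 15.50 − 5·2.9294 + 5 = 5.853
Star 2: d = 111 ly / 3.26 = 34.05 pc
Star 2: M = m − 5 log₁₀ d + 5 = 7.35 − 5·1.5321 + 5 = 4.689
ΔM = M_1 − M_2 = 5.853 − (4.689) = 1.163; smaller M is more luminous → Star 2.
L ratio = 10^(0.4 |ΔM|) = 10^0.465 = 2.920

Star 2 is more luminous, by a factor of 2.92.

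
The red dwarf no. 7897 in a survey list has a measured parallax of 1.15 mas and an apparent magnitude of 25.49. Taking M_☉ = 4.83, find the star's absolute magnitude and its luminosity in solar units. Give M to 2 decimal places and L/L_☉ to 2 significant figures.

M ≈ 15.79; L/L_☉ ≈ 4.1×10^-5

d = 1/p = 1000/1.15 mas = 869.6 pc
M = m − 5 log₁₀ d + 5 = 25.49 − 5·2.9393 + 5 = 15.793
M − M_☉ = 15.793 − 4.83 = 10.963
L/L_☉ = 10^(−0.4 × 10.963) = 4.117×10^-5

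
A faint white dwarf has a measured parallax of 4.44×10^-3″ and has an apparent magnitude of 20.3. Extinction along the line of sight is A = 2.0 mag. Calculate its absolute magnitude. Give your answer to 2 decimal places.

d = 1/p = 1/4.44×10^-3″ = 225.2 pc
5 log₁₀(d/10 pc) = 5 log₁₀(225.2) − 5 = 6.763
M = m − 5 log₁₀(d/10) − A = 20.3 − 6.763 − 2.0 = 11.537

M ≈ 11.54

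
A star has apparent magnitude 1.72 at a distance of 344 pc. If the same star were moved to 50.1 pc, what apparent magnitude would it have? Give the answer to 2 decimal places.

m ≈ -2.46

Flux ∝ 1/d², so Δm = 5 log₁₀(d₂/d₁) = 5 log₁₀(50.1/344) = -4.184
m₂ = m₁ + Δm = 1.72 + (-4.184) = -2.464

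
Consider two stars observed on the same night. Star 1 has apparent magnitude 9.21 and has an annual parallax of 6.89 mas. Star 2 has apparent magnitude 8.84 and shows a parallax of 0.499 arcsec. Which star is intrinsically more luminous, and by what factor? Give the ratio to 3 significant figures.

Star 1: p = 6.89 mas = 6.89×10^-3″ → d = 1/p = 145.1 pc
Star 1: M = m − 5 log₁₀ d + 5 = 9.21 − 5·2.1618 + 5 = 3.401
Star 2: d = 1/p = 1/0.499″ = 2.004 pc
Star 2: M = m − 5 log₁₀ d + 5 = 8.84 − 5·0.3019 + 5 = 12.331
ΔM = M_1 − M_2 = 3.401 − (12.331) = -8.929; smaller M is more luminous → Star 1.
L ratio = 10^(0.4 |ΔM|) = 10^3.572 = 3730

Star 1 is more luminous, by a factor of 3730.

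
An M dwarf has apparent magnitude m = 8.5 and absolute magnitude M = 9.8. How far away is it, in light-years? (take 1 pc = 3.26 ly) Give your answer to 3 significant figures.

μ = m − M = -1.300
m − M = 5 log₁₀ d − 5
log₁₀ d = (m − M)/5 + 1 = 0.7400
d = 10^0.7400 = 5.495 pc
= 17.92 ly

d ≈ 17.9 ly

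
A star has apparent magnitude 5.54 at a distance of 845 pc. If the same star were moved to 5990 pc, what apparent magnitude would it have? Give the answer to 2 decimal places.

Flux ∝ 1/d², so Δm = 5 log₁₀(d₂/d₁) = 5 log₁₀(5990/845) = 4.253
m₂ = m₁ + Δm = 5.54 + (4.253) = 9.793

m ≈ 9.79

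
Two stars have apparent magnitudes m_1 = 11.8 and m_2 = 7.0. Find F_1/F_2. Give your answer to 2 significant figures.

Magnitude difference = 4.8
Flux ratio = 10^(−0.4 Δm) = 10^(−0.4 × 4.8) = 10^-1.920 = 0.01202

F_1/F_2 ≈ 0.012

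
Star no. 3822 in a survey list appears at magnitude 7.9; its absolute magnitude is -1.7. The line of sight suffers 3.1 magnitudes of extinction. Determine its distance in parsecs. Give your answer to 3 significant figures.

m − M = 5 log₁₀(d/10 pc) + A  ⇒  7.9 − (-1.7) − 3.1 = 5 log₁₀(d/10)
6.500 = 5 log₁₀(d/10)
log₁₀ d = (m − M − A)/5 + 1 = 2.3000
d = 10^2.3000 = 199.5 pc

d ≈ 200 pc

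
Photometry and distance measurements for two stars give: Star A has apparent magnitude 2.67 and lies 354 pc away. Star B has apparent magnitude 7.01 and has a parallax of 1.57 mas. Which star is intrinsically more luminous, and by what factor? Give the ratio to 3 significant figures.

Star A: M = m − 5 log₁₀ d + 5 = 2.67 − 5·2.5490 + 5 = -5.075
Star B: p = 1.57 mas = 1.57×10^-3″ → d = 1/p = 636.9 pc
Star B: M = m − 5 log₁₀ d + 5 = 7.01 − 5·2.8041 + 5 = -2.011
ΔM = M_A − M_B = -5.075 − (-2.011) = -3.065; smaller M is more luminous → Star A.
L ratio = 10^(0.4 |ΔM|) = 10^1.226 = 16.82

Star A is more luminous, by a factor of 16.8.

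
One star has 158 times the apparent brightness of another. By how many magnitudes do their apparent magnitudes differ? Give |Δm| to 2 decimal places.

|Δm| ≈ 5.50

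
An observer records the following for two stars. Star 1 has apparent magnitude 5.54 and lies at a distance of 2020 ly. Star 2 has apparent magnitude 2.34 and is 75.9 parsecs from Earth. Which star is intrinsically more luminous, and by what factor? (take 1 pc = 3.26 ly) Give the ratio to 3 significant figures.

Star 1 is more luminous, by a factor of 3.50.

Star 1: d = 2020 ly / 3.26 = 619.6 pc
Star 1: M = m − 5 log₁₀ d + 5 = 5.54 − 5·2.7921 + 5 = -3.421
Star 2: M = m − 5 log₁₀ d + 5 = 2.34 − 5·1.8802 + 5 = -2.061
ΔM = M_1 − M_2 = -3.421 − (-2.061) = -1.359; smaller M is more luminous → Star 1.
L ratio = 10^(0.4 |ΔM|) = 10^0.544 = 3.498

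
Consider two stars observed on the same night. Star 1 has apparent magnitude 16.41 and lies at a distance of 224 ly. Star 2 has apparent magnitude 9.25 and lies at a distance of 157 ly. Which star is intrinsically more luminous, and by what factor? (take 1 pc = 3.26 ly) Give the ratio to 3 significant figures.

Star 1: d = 224 ly / 3.26 = 68.71 pc
Star 1: M = m − 5 log₁₀ d + 5 = 16.41 − 5·1.8370 + 5 = 12.225
Star 2: d = 157 ly / 3.26 = 48.16 pc
Star 2: M = m − 5 log₁₀ d + 5 = 9.25 − 5·1.6827 + 5 = 5.837
ΔM = M_1 − M_2 = 12.225 − (5.837) = 6.388; smaller M is more luminous → Star 2.
L ratio = 10^(0.4 |ΔM|) = 10^2.555 = 359.2

Star 2 is more luminous, by a factor of 359.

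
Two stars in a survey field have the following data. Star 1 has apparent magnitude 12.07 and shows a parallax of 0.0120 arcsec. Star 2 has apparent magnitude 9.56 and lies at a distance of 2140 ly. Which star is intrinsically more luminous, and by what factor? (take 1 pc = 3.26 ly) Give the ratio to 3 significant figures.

Star 2 is more luminous, by a factor of 626.

Star 1: d = 1/p = 1/0.0120″ = 83.33 pc
Star 1: M = m − 5 log₁₀ d + 5 = 12.07 − 5·1.9208 + 5 = 7.466
Star 2: d = 2140 ly / 3.26 = 656.4 pc
Star 2: M = m − 5 log₁₀ d + 5 = 9.56 − 5·2.8172 + 5 = 0.474
ΔM = M_1 − M_2 = 7.466 − (0.474) = 6.992; smaller M is more luminous → Star 2.
L ratio = 10^(0.4 |ΔM|) = 10^2.797 = 626.3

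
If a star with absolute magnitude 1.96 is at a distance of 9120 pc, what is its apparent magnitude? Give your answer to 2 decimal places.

m = M + 5 log₁₀ d − 5 = 1.96 + 5·3.9600 − 5 = 16.760

m ≈ 16.76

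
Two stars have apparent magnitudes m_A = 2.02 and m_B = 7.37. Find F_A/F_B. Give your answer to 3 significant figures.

Magnitude difference = -5.35
Flux ratio = 10^(−0.4 Δm) = 10^(−0.4 × -5.35) = 10^2.140 = 138.0

F_A/F_B ≈ 138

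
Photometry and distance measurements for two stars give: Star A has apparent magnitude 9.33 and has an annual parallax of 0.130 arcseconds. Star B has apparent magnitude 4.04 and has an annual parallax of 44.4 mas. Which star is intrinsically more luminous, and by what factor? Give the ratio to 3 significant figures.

Star A: d = 1/p = 1/0.130″ = 7.692 pc
Star A: M = m − 5 log₁₀ d + 5 = 9.33 − 5·0.8861 + 5 = 9.900
Star B: p = 44.4 mas = 0.0444″ → d = 1/p = 22.52 pc
Star B: M = m − 5 log₁₀ d + 5 = 4.04 − 5·1.3526 + 5 = 2.277
ΔM = M_A − M_B = 9.900 − (2.277) = 7.623; smaller M is more luminous → Star B.
L ratio = 10^(0.4 |ΔM|) = 10^3.049 = 1120

Star B is more luminous, by a factor of 1120.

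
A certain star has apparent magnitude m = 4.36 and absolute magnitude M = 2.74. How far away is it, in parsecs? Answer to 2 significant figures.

d ≈ 21 pc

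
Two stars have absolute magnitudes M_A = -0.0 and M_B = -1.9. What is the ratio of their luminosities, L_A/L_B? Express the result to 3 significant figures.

ΔM = M_A − M_B = 1.9
L_A/L_B = 10^(−0.4 ΔM) = 10^-0.760 = 0.1738

L_A/L_B ≈ 0.174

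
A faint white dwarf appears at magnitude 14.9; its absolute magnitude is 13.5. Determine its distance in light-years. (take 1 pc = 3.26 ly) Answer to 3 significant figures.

μ = m − M = 1.400
m − M = 5 log₁₀ d − 5
log₁₀ d = (m − M)/5 + 1 = 1.2800
d = 10^1.2800 = 19.05 pc
= 62.12 ly

d ≈ 62.1 ly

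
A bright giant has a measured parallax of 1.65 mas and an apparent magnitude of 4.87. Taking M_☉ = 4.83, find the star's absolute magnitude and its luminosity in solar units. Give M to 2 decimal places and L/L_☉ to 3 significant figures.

d = 1/p = 1000/1.65 mas = 606.1 pc
M = m − 5 log₁₀ d + 5 = 4.87 − 5·2.7825 + 5 = -4.043
M − M_☉ = -4.043 − 4.83 = -8.873
L/L_☉ = 10^(−0.4 × -8.873) = 3540

M ≈ -4.04; L/L_☉ ≈ 3540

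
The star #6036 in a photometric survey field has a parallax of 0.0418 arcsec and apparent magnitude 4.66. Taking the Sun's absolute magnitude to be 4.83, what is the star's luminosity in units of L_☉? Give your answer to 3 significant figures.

L/L_☉ ≈ 6.69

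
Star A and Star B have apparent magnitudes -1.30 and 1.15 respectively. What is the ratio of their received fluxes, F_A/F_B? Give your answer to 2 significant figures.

Magnitude difference = -2.45
Flux ratio = 10^(−0.4 Δm) = 10^(−0.4 × -2.45) = 10^0.980 = 9.550

F_A/F_B ≈ 9.5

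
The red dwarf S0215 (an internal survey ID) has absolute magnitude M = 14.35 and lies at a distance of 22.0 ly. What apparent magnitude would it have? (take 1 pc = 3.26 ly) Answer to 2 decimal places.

d = 22.0 ly / 3.26 = 6.748 pc
m = M + 5 log₁₀ d − 5 = 14.35 + 5·0.8292 − 5 = 13.496

m ≈ 13.50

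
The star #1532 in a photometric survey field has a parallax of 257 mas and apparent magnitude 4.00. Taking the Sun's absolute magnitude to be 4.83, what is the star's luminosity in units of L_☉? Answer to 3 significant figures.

L/L_☉ ≈ 0.325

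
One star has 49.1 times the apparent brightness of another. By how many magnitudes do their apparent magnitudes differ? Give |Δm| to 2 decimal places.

|Δm| ≈ 4.23

Pogson: Δm = −2.5 log₁₀(ratio) = −2.5 log₁₀(49.1) = −2.5 × 1.6911 = -4.228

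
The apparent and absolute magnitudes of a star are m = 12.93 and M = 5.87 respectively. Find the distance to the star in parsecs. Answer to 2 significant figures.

d ≈ 260 pc

Distance modulus: m − M = 12.93 − (5.87) = 7.060
m − M = 5 log₁₀ d − 5
log₁₀ d = (m − M)/5 + 1 = 2.4120
d = 10^2.4120 = 258.2 pc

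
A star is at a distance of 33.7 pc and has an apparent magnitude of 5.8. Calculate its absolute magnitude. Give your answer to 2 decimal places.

M ≈ 3.16

5 log₁₀(d/10 pc) = 5 log₁₀(33.70) − 5 = 2.638
M = m − 5 log₁₀(d/10) = 5.8 − 2.638 = 3.162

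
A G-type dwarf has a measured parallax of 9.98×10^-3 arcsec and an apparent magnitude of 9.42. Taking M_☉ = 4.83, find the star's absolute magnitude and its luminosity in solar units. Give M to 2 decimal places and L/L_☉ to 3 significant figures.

M ≈ 4.42; L/L_☉ ≈ 1.46

d = 1/p = 1/9.98×10^-3″ = 100.2 pc
M = m − 5 log₁₀ d + 5 = 9.42 − 5·2.0009 + 5 = 4.416
M − M_☉ = 4.416 − 4.83 = -0.414
L/L_☉ = 10^(−0.4 × -0.414) = 1.465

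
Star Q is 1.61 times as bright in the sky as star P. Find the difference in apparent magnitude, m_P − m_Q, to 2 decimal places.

Pogson: Δm = −2.5 log₁₀(ratio) = −2.5 log₁₀(1.61) = −2.5 × 0.2068 = -0.517
Star Q is brighter so has the smaller magnitude: m_P − m_Q is positive.

m_P − m_Q ≈ 0.52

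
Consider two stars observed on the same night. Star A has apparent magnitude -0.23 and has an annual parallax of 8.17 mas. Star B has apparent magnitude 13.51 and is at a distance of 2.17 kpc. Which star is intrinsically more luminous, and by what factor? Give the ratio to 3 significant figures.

Star A is more luminous, by a factor of 997.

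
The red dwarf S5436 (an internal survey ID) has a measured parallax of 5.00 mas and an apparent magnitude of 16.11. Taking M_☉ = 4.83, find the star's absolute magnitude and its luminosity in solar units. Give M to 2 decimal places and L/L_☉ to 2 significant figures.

M ≈ 9.60; L/L_☉ ≈ 0.012

d = 1/p = 1000/5.00 mas = 200.0 pc
M = m − 5 log₁₀ d + 5 = 16.11 − 5·2.3010 + 5 = 9.605
M − M_☉ = 9.605 − 4.83 = 4.775
L/L_☉ = 10^(−0.4 × 4.775) = 0.01230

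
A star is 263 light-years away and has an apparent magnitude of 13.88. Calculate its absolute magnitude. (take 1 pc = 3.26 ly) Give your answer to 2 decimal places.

M ≈ 9.35

d = 263 ly / 3.26 = 80.67 pc
5 log₁₀(d/10 pc) = 5 log₁₀(80.67) − 5 = 4.534
M = m − 5 log₁₀(d/10) = 13.88 − 4.534 = 9.346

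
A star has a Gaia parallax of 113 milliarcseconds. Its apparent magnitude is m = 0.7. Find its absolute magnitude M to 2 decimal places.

M ≈ 0.97

p = 113 mas = 0.113″ → d = 1/p = 8.850 pc
5 log₁₀(d/10 pc) = 5 log₁₀(8.850) − 5 = -0.265
M = m − 5 log₁₀(d/10) = 0.7 + 0.265 = 0.965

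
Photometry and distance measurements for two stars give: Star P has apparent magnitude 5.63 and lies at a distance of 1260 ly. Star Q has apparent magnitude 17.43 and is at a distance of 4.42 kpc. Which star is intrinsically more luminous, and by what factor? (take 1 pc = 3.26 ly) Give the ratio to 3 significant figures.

Star P is more luminous, by a factor of 401.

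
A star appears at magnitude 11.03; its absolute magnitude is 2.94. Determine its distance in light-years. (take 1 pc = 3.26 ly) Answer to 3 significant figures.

d ≈ 1350 ly

μ = m − M = 8.090
m − M = 5 log₁₀ d − 5
log₁₀ d = (m − M)/5 + 1 = 2.6180
d = 10^2.6180 = 415.0 pc
= 1353 ly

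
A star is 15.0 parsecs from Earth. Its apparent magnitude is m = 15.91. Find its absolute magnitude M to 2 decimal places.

M ≈ 15.03

5 log₁₀(d/10 pc) = 5 log₁₀(15.00) − 5 = 0.880
M = m − 5 log₁₀(d/10) = 15.91 − 0.880 = 15.030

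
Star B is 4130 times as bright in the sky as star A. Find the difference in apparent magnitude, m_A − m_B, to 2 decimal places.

Pogson: Δm = −2.5 log₁₀(ratio) = −2.5 log₁₀(4130) = −2.5 × 3.6160 = -9.040
Star B is brighter so has the smaller magnitude: m_A − m_B is positive.

m_A − m_B ≈ 9.04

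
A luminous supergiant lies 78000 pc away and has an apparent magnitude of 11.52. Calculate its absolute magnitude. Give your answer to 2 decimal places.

M ≈ -7.94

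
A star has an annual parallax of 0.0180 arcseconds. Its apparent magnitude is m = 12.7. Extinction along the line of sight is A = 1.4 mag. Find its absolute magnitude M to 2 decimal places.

M ≈ 7.58

d = 1/p = 1/0.0180″ = 55.56 pc
5 log₁₀(d/10 pc) = 5 log₁₀(55.56) − 5 = 3.724
M = m − 5 log₁₀(d/10) − A = 12.7 − 3.724 − 1.4 = 7.576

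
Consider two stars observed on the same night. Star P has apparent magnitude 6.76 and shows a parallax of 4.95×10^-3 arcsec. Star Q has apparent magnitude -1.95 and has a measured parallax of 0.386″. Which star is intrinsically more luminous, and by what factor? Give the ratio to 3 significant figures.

Star P is more luminous, by a factor of 2.00.

Star P: d = 1/p = 1/4.95×10^-3″ = 202.0 pc
Star P: M = m − 5 log₁₀ d + 5 = 6.76 − 5·2.3054 + 5 = 0.233
Star Q: d = 1/p = 1/0.386″ = 2.591 pc
Star Q: M = m − 5 log₁₀ d + 5 = -1.95 − 5·0.4134 + 5 = 0.983
ΔM = M_P − M_Q = 0.233 − (0.983) = -0.750; smaller M is more luminous → Star P.
L ratio = 10^(0.4 |ΔM|) = 10^0.300 = 1.995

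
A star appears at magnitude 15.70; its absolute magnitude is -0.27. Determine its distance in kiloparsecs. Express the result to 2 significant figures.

Distance modulus: m − M = 15.70 − (-0.27) = 15.970
m − M = 5 log₁₀ d − 5
log₁₀ d = (m − M)/5 + 1 = 4.1940
d = 10^4.1940 = 15630 pc
= 15.63 kpc

d ≈ 16 kpc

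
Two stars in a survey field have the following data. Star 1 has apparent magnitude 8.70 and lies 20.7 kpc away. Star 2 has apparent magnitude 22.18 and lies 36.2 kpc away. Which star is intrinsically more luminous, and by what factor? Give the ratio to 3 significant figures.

Star 1: d = 20.7 kpc = 20700 pc
Star 1: M = m − 5 log₁₀ d + 5 = 8.70 − 5·4.3160 + 5 = -7.880
Star 2: d = 36.2 kpc = 36200 pc
Star 2: M = m − 5 log₁₀ d + 5 = 22.18 − 5·4.5587 + 5 = 4.386
ΔM = M_1 − M_2 = -7.880 − (4.386) = -12.266; smaller M is more luminous → Star 1.
L ratio = 10^(0.4 |ΔM|) = 10^4.907 = 80630

Star 1 is more luminous, by a factor of 80600.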